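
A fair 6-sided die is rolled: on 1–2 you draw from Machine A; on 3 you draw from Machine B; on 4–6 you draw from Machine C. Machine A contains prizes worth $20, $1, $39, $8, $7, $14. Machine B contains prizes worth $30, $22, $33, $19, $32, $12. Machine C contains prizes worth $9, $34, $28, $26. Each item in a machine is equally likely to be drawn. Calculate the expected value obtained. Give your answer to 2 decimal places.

E[X | Machine A] = (20 + 1 + 39 + 8 + 7 + 14)/6 = 89/6
E[X | Machine B] = (30 + 22 + 33 + 19 + 32 + 12)/6 = 74/3
E[X | Machine C] = (9 + 34 + 28 + 26)/4 = 97/4
E[X] = (1/3)·89/6 + (1/6)·74/3 + (1/2)·97/4 = 1525/72 ≈ 21.18

$21.18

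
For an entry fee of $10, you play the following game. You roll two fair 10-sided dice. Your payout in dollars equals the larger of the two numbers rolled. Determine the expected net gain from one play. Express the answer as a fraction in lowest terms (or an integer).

-57/20 dollars

Distribution of the larger of the two numbers rolled: 1 w.p. 1/100, 2 w.p. 3/100, 3 w.p. 1/20, 4 w.p. 7/100, 5 w.p. 9/100, 6 w.p. 11/100, …
E[payout] = (1/100)·1 + (3/100)·2 + (1/20)·3 + (7/100)·4 + (9/100)·5 + (11/100)·6 + (13/100)·7 + (3/20)·8 + (17/100)·9 + (19/100)·10 = 143/20
Expected profit = 143/20 − 10 = -57/20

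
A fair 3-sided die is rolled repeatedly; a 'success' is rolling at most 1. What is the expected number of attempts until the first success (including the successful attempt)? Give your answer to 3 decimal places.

3.000

For a geometric distribution, E[trials] = 1/p = 1/(1/3) = 3.
≈ 3.000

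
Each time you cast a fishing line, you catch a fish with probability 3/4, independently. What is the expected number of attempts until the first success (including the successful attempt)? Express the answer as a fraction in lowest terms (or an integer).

For a geometric distribution, E[trials] = 1/p = 1/(3/4) = 4/3.

4/3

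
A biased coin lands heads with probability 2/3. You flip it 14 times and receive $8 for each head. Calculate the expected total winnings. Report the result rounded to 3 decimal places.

$74.667

E[#heads] = 14·2/3 = 28/3 (linearity over flips).
E[winnings] = 8·28/3 = 224/3.
≈ 74.667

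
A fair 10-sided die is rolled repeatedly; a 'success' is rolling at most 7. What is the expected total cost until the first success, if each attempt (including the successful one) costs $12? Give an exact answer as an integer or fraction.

E[#attempts] = 1/p = 10/7; E[cost] = 12·10/7 = 120/7.

120/7 dollars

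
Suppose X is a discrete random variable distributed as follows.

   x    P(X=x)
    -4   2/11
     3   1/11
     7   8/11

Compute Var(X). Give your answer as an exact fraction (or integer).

E[X] = (2/11)·(-4) + (1/11)·3 + (8/11)·7 = 51/11
E[X²] = (2/11)·16 + (1/11)·9 + (8/11)·49 = 433/11
Var(X) = 433/11 − (51/11)² = 2162/121

2162/121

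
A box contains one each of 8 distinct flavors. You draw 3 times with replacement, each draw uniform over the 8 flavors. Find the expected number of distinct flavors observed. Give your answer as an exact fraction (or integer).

169/64

Let Xⱼ=1 if type j appears at least once. P(Xⱼ=1) = 1 − ((8−1)/8)^3 = 169/512.
E[#distinct] = 8·169/512 = 169/64.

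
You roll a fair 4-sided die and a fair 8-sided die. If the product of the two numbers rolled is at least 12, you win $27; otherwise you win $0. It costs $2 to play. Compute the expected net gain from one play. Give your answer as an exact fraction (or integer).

E[payout] = (9/16)·0 + (7/16)·27 = 189/16
Expected profit = 189/16 − 2 = 157/16

157/16 dollars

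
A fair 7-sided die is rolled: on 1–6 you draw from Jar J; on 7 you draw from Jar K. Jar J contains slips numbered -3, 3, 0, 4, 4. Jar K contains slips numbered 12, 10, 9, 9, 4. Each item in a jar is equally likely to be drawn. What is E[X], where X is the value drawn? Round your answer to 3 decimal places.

2.629

E[X | Jar J] = (-3 + 3 + 0 + 4 + 4)/5 = 8/5
E[X | Jar K] = (12 + 10 + 9 + 9 + 4)/5 = 44/5
E[X] = (6/7)·8/5 + (1/7)·44/5 = 92/35 ≈ 2.629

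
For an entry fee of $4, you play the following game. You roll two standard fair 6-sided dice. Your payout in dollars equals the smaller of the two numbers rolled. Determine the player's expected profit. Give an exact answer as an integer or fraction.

Distribution of the smaller of the two numbers rolled: 1 w.p. 11/36, 2 w.p. 1/4, 3 w.p. 7/36, 4 w.p. 5/36, 5 w.p. 1/12, 6 w.p. 1/36
E[payout] = (11/36)·1 + (1/4)·2 + (7/36)·3 + (5/36)·4 + (1/12)·5 + (1/36)·6 = 91/36
Expected profit = 91/36 − 4 = -53/36

-53/36 dollars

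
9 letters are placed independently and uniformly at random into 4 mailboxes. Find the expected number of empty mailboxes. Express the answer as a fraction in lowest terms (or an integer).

19683/65536

Let Xⱼ=1 if mailbox j is empty. P(Xⱼ=1) = ((4-1)/4)^9 = 19683/262144.
By linearity, E[#empty] = 4·19683/262144 = 19683/65536.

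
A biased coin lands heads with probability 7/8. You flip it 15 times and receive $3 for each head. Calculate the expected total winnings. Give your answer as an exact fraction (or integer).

E[#heads] = 15·7/8 = 105/8 (linearity over flips).
E[winnings] = 3·105/8 = 315/8.

315/8 dollars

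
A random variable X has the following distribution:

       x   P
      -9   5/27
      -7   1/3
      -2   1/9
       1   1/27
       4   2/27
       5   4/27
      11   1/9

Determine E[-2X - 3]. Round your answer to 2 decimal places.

0.85

E[-2x-3] = (5/27)·15 + (1/3)·11 + (1/9)·1 + (1/27)·(-5) + (2/27)·(-11) + (4/27)·(-13) + (1/9)·(-25)
     = 23/27 ≈ 0.85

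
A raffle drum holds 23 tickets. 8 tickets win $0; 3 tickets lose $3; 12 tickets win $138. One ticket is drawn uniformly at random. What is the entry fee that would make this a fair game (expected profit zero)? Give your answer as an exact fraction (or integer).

E[payout] = (8/23)·0 + (3/23)·(-3) + (12/23)·138 = 1647/23
Fair fee = E[payout] = 1647/23

1647/23 dollars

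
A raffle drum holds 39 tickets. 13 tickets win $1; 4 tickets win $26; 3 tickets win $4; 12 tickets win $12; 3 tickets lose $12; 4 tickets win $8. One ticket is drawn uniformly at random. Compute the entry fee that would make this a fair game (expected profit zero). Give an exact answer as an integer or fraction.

269/39 dollars

E[payout] = (13/39)·1 + (4/39)·26 + (3/39)·4 + (12/39)·12 + (3/39)·(-12) + (4/39)·8 = 269/39
Fair fee = E[payout] = 269/39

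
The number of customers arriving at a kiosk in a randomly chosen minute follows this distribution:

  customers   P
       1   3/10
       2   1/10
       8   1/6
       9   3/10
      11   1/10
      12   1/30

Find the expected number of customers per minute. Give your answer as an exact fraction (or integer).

181/30

E[X] = (3/10)·1 + (1/10)·2 + (1/6)·8 + (3/10)·9 + (1/10)·11 + (1/30)·12
     = 181/30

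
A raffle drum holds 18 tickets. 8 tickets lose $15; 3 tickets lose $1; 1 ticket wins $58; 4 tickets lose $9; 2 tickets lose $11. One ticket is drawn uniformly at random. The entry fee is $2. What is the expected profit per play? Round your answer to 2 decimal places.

E[payout] = (8/18)·(-15) + (3/18)·(-1) + (1/18)·58 + (4/18)·(-9) + (2/18)·(-11) = -41/6
Expected profit = -41/6 − 2 = -53/6 ≈ -$8.83

-$8.83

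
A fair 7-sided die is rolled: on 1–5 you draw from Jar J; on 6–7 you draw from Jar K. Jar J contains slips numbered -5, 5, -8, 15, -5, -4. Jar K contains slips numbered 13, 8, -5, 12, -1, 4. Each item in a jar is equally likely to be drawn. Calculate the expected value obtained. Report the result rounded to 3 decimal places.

E[X | Jar J] = (-5 + 5 − 8 + 15 − 5 − 4)/6 = -1/3
E[X | Jar K] = (13 + 8 − 5 + 12 − 1 + 4)/6 = 31/6
E[X] = (5/7)·(-1/3) + (2/7)·31/6 = 26/21 ≈ 1.238

1.238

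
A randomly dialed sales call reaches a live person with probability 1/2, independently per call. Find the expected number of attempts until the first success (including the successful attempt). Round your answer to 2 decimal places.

For a geometric distribution, E[trials] = 1/p = 1/(1/2) = 2.
≈ 2.00

2.00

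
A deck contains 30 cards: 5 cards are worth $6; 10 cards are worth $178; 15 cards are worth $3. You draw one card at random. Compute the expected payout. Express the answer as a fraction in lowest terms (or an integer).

E[payout] = (5/30)·6 + (10/30)·178 + (15/30)·3 = 371/6

371/6 dollars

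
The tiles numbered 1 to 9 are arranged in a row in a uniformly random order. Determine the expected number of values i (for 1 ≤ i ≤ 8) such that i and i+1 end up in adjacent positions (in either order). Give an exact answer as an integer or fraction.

For each i ∈ {1,…,8}, let Xᵢ = 1 if i and i+1 are adjacent. P(Xᵢ=1) = 2·(9−1)!/9! = 2/9.
By linearity, E[ΣXᵢ] = (8)·(2/9) = 16/9.

16/9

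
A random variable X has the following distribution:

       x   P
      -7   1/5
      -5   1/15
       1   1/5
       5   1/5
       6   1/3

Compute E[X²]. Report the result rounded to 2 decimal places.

28.67

E[X²] = (1/5)·49 + (1/15)·25 + (1/5)·1 + (1/5)·25 + (1/3)·36
     = 86/3 ≈ 28.67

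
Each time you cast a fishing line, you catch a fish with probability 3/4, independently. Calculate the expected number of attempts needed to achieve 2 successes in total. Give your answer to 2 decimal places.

2.67

By linearity (sum of 2 independent geometric waits), E[trials] = 2/p = 2/(3/4) = 8/3.
≈ 2.67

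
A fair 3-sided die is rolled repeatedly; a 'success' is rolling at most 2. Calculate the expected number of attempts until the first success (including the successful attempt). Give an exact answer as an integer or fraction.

For a geometric distribution, E[trials] = 1/p = 1/(2/3) = 3/2.

3/2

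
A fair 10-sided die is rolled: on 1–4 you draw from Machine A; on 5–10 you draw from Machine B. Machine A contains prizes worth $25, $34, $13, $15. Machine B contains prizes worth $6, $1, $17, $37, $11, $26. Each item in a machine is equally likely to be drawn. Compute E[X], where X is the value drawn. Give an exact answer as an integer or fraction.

E[X | Machine A] = (25 + 34 + 13 + 15)/4 = 87/4
E[X | Machine B] = (6 + 1 + 17 + 37 + 11 + 26)/6 = 49/3
E[X] = (2/5)·87/4 + (3/5)·49/3 = 37/2

37/2 dollars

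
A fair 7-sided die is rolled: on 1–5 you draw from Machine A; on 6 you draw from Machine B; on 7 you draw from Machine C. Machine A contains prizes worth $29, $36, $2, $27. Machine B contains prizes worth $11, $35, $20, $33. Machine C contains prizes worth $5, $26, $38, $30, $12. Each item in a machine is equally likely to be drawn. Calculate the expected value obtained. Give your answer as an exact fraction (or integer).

3289/140 dollars

E[X | Machine A] = (29 + 36 + 2 + 27)/4 = 47/2
E[X | Machine B] = (11 + 35 + 20 + 33)/4 = 99/4
E[X | Machine C] = (5 + 26 + 38 + 30 + 12)/5 = 111/5
E[X] = (5/7)·47/2 + (1/7)·99/4 + (1/7)·111/5 = 3289/140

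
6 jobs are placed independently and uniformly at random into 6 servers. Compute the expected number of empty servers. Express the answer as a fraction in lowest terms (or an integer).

Let Xⱼ=1 if server j is empty. P(Xⱼ=1) = ((6-1)/6)^6 = 15625/46656.
By linearity, E[#empty] = 6·15625/46656 = 15625/7776.

15625/7776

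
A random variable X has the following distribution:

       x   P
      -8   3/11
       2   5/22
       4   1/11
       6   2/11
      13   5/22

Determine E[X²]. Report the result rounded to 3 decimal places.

E[X²] = (3/11)·64 + (5/22)·4 + (1/11)·16 + (2/11)·36 + (5/22)·169
     = 1425/22 ≈ 64.773

64.773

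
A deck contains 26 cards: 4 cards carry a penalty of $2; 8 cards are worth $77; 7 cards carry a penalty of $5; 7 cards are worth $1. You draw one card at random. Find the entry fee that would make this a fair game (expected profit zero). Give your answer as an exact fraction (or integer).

E[payout] = (4/26)·(-2) + (8/26)·77 + (7/26)·(-5) + (7/26)·1 = 290/13
Fair fee = E[payout] = 290/13

290/13 dollars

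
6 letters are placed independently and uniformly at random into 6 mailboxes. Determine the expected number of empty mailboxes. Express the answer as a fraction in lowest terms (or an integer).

Let Xⱼ=1 if mailbox j is empty. P(Xⱼ=1) = ((6-1)/6)^6 = 15625/46656.
By linearity, E[#empty] = 6·15625/46656 = 15625/7776.

15625/7776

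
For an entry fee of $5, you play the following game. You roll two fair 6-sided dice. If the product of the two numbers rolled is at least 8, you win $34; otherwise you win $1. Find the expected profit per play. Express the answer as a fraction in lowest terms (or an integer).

97/6 dollars

E[payout] = (7/18)·1 + (11/18)·34 = 127/6
Expected profit = 127/6 − 5 = 97/6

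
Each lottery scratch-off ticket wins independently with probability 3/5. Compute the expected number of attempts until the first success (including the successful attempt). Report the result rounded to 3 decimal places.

For a geometric distribution, E[trials] = 1/p = 1/(3/5) = 5/3.
≈ 1.667

1.667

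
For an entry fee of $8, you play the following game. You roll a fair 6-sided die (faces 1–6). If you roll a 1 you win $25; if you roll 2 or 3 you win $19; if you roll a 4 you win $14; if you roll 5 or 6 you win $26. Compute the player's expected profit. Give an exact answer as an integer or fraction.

E[payout] = (1/6)·14 + (1/3)·19 + (1/6)·25 + (1/3)·26 = 43/2
Expected profit = 43/2 − 8 = 27/2

27/2 dollars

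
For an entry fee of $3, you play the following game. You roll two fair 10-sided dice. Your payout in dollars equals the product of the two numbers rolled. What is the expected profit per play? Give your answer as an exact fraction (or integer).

109/4 dollars

Distribution of the product of the two numbers rolled: 1 w.p. 1/100, 2 w.p. 1/50, 3 w.p. 1/50, 4 w.p. 3/100, 5 w.p. 1/50, 6 w.p. 1/25, …
E[payout] = (1/100)·1 + (1/50)·2 + (1/50)·3 + (3/100)·4 + (1/50)·5 + (1/25)·6 + (1/50)·7 + (1/25)·8 + (3/100)·9 + (1/25)·10 + (1/25)·12 + (1/50)·14 + (1/50)·15 + (3/100)·16 + (1/25)·18 + (1/25)·20 + (1/50)·21 + (1/25)·24 + (1/100)·25 + (1/50)·27 + (1/50)·28 + (1/25)·30 + (1/50)·32 + (1/50)·35 + (3/100)·36 + (1/25)·40 + (1/50)·42 + (1/50)·45 + (1/50)·48 + (1/100)·49 + (1/50)·50 + (1/50)·54 + (1/50)·56 + (1/50)·60 + (1/50)·63 + (1/100)·64 + (1/50)·70 + (1/50)·72 + (1/50)·80 + (1/100)·81 + (1/50)·90 + (1/100)·100 = 121/4
Expected profit = 121/4 − 3 = 109/4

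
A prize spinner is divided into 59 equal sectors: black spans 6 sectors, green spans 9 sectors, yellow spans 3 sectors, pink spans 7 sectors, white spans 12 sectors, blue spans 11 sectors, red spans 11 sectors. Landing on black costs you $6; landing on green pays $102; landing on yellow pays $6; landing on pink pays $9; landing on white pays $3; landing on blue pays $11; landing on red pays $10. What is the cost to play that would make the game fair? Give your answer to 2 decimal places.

$20.85

E[payout] = (6/59)·(-6) + (9/59)·102 + (3/59)·6 + (7/59)·9 + (12/59)·3 + (11/59)·11 + (11/59)·10 = 1230/59
Fair fee = E[payout] = 1230/59 ≈ $20.85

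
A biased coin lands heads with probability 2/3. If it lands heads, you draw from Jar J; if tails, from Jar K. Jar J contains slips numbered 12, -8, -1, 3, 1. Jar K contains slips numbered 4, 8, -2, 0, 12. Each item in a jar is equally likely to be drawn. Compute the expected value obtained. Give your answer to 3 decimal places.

E[X | Jar J] = (12 − 8 − 1 + 3 + 1)/5 = 7/5
E[X | Jar K] = (4 + 8 − 2 + 0 + 12)/5 = 22/5
E[X] = (2/3)·7/5 + (1/3)·22/5 = 12/5 ≈ 2.400

2.400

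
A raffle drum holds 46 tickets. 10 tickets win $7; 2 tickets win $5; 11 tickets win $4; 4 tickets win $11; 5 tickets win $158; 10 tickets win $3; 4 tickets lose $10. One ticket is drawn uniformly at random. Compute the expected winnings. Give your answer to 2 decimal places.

E[payout] = (10/46)·7 + (2/46)·5 + (11/46)·4 + (4/46)·11 + (5/46)·158 + (10/46)·3 + (4/46)·(-10) = 474/23
≈ $20.61

$20.61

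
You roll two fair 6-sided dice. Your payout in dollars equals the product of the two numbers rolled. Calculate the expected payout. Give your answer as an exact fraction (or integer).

49/4 dollars

Distribution of the product of the two numbers rolled: 1 w.p. 1/36, 2 w.p. 1/18, 3 w.p. 1/18, 4 w.p. 1/12, 5 w.p. 1/18, 6 w.p. 1/9, …
E[payout] = (1/36)·1 + (1/18)·2 + (1/18)·3 + (1/12)·4 + (1/18)·5 + (1/9)·6 + (1/18)·8 + (1/36)·9 + (1/18)·10 + (1/9)·12 + (1/18)·15 + (1/36)·16 + (1/18)·18 + (1/18)·20 + (1/18)·24 + (1/36)·25 + (1/18)·30 + (1/36)·36 = 49/4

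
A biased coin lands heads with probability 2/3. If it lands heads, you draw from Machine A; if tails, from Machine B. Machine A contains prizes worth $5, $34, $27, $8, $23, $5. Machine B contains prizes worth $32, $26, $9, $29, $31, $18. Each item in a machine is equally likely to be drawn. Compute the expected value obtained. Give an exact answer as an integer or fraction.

349/18 dollars

E[X | Machine A] = (5 + 34 + 27 + 8 + 23 + 5)/6 = 17
E[X | Machine B] = (32 + 26 + 9 + 29 + 31 + 18)/6 = 145/6
E[X] = (2/3)·17 + (1/3)·145/6 = 349/18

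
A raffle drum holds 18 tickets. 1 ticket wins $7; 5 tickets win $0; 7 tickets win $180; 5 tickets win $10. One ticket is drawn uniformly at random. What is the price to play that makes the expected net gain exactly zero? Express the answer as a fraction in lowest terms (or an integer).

439/6 dollars

E[payout] = (1/18)·7 + (5/18)·0 + (7/18)·180 + (5/18)·10 = 439/6
Fair fee = E[payout] = 439/6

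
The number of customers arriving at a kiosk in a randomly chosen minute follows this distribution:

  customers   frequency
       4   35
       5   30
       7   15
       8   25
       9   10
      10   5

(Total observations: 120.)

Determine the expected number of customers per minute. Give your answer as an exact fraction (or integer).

49/8

Total = 120, so P(customers=4) = 35/120, etc.
E[X] = (7/24)·4 + (1/4)·5 + (1/8)·7 + (5/24)·8 + (1/12)·9 + (1/24)·10
     = 49/8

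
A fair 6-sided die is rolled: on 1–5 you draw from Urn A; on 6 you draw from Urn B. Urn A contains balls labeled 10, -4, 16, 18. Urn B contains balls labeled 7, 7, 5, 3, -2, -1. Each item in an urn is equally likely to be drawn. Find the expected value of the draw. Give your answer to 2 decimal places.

8.86

E[X | Urn A] = (10 − 4 + 16 + 18)/4 = 10
E[X | Urn B] = (7 + 7 + 5 + 3 − 2 − 1)/6 = 19/6
E[X] = (5/6)·10 + (1/6)·19/6 = 319/36 ≈ 8.86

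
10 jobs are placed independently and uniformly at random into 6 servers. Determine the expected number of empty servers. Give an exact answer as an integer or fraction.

9765625/10077696

Let Xⱼ=1 if server j is empty. P(Xⱼ=1) = ((6-1)/6)^10 = 9765625/60466176.
By linearity, E[#empty] = 6·9765625/60466176 = 9765625/10077696.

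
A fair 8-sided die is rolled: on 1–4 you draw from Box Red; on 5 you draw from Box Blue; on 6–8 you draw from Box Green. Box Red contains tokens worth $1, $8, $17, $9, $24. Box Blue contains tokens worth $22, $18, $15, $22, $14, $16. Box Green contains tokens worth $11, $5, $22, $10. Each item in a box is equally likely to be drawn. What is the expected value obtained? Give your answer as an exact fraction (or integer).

E[X | Box Red] = (1 + 8 + 17 + 9 + 24)/5 = 59/5
E[X | Box Blue] = (22 + 18 + 15 + 22 + 14 + 16)/6 = 107/6
E[X | Box Green] = (11 + 5 + 22 + 10)/4 = 12
E[X] = (1/2)·59/5 + (1/8)·107/6 + (3/8)·12 = 3031/240

3031/240 dollars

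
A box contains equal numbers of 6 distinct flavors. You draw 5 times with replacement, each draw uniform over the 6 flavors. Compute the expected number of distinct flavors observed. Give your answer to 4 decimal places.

3.5887

Let Xⱼ=1 if type j appears at least once. P(Xⱼ=1) = 1 − ((6−1)/6)^5 = 4651/7776.
E[#distinct] = 6·4651/7776 = 4651/1296.
≈ 3.5887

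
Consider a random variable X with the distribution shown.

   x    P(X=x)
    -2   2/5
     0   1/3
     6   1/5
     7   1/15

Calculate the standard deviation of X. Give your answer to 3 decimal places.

E[X] = 13/15, E[X²] = 181/15
Var(X) = E[X²] − (E[X])² = 181/15 − 169/225 = 2546/225
SD(X) = √(2546/225) ≈ 3.364

3.364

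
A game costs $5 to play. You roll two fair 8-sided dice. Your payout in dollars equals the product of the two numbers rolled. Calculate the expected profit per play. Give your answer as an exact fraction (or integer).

61/4 dollars

Distribution of the product of the two numbers rolled: 1 w.p. 1/64, 2 w.p. 1/32, 3 w.p. 1/32, 4 w.p. 3/64, 5 w.p. 1/32, 6 w.p. 1/16, …
E[payout] = (1/64)·1 + (1/32)·2 + (1/32)·3 + (3/64)·4 + (1/32)·5 + (1/16)·6 + (1/32)·7 + (1/16)·8 + (1/64)·9 + (1/32)·10 + (1/16)·12 + (1/32)·14 + (1/32)·15 + (3/64)·16 + (1/32)·18 + (1/32)·20 + (1/32)·21 + (1/16)·24 + (1/64)·25 + (1/32)·28 + (1/32)·30 + (1/32)·32 + (1/32)·35 + (1/64)·36 + (1/32)·40 + (1/32)·42 + (1/32)·48 + (1/64)·49 + (1/32)·56 + (1/64)·64 = 81/4
Expected profit = 81/4 − 5 = 61/4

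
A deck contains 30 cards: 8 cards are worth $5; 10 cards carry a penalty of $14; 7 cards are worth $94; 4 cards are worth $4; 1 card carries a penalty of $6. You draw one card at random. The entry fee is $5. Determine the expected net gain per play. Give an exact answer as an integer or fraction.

209/15 dollars

E[payout] = (8/30)·5 + (10/30)·(-14) + (7/30)·94 + (4/30)·4 + (1/30)·(-6) = 284/15
Expected profit = 284/15 − 5 = 209/15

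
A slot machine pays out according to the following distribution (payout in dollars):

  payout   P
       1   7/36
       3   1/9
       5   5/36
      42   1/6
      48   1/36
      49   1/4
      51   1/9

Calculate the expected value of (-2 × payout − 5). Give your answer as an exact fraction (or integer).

E[-2x-5] = (7/36)·(-7) + (1/9)·(-11) + (5/36)·(-15) + (1/6)·(-89) + (1/36)·(-101) + (1/4)·(-103) + (1/9)·(-107)
     = -1079/18

-1079/18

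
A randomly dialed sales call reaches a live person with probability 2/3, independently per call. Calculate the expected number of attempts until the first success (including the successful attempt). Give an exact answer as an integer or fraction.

3/2

For a geometric distribution, E[trials] = 1/p = 1/(2/3) = 3/2.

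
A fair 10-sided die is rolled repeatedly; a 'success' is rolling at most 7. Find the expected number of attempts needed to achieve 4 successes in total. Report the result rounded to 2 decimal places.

By linearity (sum of 4 independent geometric waits), E[trials] = 4/p = 4/(7/10) = 40/7.
≈ 5.71

5.71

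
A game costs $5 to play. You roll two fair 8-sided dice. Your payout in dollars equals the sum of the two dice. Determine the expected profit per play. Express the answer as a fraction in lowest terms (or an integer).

$4

Distribution of the sum of the two dice: 2 w.p. 1/64, 3 w.p. 1/32, 4 w.p. 3/64, 5 w.p. 1/16, 6 w.p. 5/64, 7 w.p. 3/32, …
E[payout] = (1/64)·2 + (1/32)·3 + (3/64)·4 + (1/16)·5 + (5/64)·6 + (3/32)·7 + (7/64)·8 + (1/8)·9 + (7/64)·10 + (3/32)·11 + (5/64)·12 + (1/16)·13 + (3/64)·14 + (1/32)·15 + (1/64)·16 = 9
Expected profit = 9 − 5 = 4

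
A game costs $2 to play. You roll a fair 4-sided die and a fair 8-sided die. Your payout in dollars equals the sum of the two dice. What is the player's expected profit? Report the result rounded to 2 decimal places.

$5.00

Distribution of the sum of the two dice: 2 w.p. 1/32, 3 w.p. 1/16, 4 w.p. 3/32, 5 w.p. 1/8, 6 w.p. 1/8, 7 w.p. 1/8, …
E[payout] = (1/32)·2 + (1/16)·3 + (3/32)·4 + (1/8)·5 + (1/8)·6 + (1/8)·7 + (1/8)·8 + (1/8)·9 + (3/32)·10 + (1/16)·11 + (1/32)·12 = 7
Expected profit = 7 − 2 = 5 ≈ $5.00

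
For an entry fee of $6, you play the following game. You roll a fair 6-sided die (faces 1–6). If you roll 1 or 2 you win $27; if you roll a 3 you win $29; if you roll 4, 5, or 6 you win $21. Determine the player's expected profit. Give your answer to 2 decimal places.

E[payout] = (1/2)·21 + (1/3)·27 + (1/6)·29 = 73/3
Expected profit = 73/3 − 6 = 55/3 ≈ $18.33

$18.33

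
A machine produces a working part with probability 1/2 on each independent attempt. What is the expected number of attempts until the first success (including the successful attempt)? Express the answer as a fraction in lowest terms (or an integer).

2

For a geometric distribution, E[trials] = 1/p = 1/(1/2) = 2.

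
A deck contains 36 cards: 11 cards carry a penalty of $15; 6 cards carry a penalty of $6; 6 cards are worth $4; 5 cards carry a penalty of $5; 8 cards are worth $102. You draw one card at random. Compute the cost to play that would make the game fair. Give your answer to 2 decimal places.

E[payout] = (11/36)·(-15) + (6/36)·(-6) + (6/36)·4 + (5/36)·(-5) + (8/36)·102 = 307/18
Fair fee = E[payout] = 307/18 ≈ $17.06

$17.06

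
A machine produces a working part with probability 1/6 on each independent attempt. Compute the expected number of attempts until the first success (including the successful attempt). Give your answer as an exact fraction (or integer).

For a geometric distribution, E[trials] = 1/p = 1/(1/6) = 6.

6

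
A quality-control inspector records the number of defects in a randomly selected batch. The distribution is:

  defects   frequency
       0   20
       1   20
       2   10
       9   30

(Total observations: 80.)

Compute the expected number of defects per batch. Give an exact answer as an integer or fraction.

Total = 80, so P(defects=0) = 20/80, etc.
E[X] = (1/4)·0 + (1/4)·1 + (1/8)·2 + (3/8)·9
     = 31/8

31/8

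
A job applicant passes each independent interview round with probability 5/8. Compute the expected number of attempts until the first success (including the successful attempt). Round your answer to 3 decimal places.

For a geometric distribution, E[trials] = 1/p = 1/(5/8) = 8/5.
≈ 1.600

1.600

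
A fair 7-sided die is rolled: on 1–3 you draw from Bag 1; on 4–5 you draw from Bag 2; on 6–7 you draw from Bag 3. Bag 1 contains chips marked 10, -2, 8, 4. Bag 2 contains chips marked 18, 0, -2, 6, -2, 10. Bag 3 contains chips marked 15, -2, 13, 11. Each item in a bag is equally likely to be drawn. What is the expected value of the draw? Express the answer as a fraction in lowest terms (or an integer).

E[X | Bag 1] = (10 − 2 + 8 + 4)/4 = 5
E[X | Bag 2] = (18 + 0 − 2 + 6 − 2 + 10)/6 = 5
E[X | Bag 3] = (15 − 2 + 13 + 11)/4 = 37/4
E[X] = (3/7)·5 + (2/7)·5 + (2/7)·37/4 = 87/14

87/14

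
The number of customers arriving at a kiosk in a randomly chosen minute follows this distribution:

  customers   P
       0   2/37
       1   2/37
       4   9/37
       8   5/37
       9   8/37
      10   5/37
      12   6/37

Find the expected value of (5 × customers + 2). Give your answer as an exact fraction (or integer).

E[5x+2] = (2/37)·2 + (2/37)·7 + (9/37)·22 + (5/37)·42 + (8/37)·47 + (5/37)·52 + (6/37)·62
     = 1434/37

1434/37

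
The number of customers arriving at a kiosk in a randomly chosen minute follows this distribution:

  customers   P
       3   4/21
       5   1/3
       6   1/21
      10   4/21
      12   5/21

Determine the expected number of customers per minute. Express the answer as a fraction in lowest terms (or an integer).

51/7

E[X] = (4/21)·3 + (1/3)·5 + (1/21)·6 + (4/21)·10 + (5/21)·12
     = 51/7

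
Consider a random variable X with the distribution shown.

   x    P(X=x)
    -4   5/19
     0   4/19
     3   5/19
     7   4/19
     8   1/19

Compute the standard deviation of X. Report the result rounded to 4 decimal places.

4.1954

E[X] = 31/19, E[X²] = 385/19
Var(X) = E[X²] − (E[X])² = 385/19 − 961/361 = 6354/361
SD(X) = √(6354/361) ≈ 4.1954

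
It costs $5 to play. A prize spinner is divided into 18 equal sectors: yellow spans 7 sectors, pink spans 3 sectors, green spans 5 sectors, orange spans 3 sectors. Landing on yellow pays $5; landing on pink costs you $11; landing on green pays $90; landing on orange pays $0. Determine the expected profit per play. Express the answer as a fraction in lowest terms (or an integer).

E[payout] = (7/18)·5 + (3/18)·(-11) + (5/18)·90 + (3/18)·0 = 226/9
Expected profit = 226/9 − 5 = 181/9

181/9 dollars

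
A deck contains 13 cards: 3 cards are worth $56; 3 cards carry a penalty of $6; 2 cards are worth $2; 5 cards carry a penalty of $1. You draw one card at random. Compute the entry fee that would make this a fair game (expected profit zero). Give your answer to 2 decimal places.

E[payout] = (3/13)·56 + (3/13)·(-6) + (2/13)·2 + (5/13)·(-1) = 149/13
Fair fee = E[payout] = 149/13 ≈ $11.46

$11.46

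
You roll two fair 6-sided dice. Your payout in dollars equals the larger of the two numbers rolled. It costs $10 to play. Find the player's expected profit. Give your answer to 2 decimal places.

-$5.53

Distribution of the larger of the two numbers rolled: 1 w.p. 1/36, 2 w.p. 1/12, 3 w.p. 5/36, 4 w.p. 7/36, 5 w.p. 1/4, 6 w.p. 11/36
E[payout] = (1/36)·1 + (1/12)·2 + (5/36)·3 + (7/36)·4 + (1/4)·5 + (11/36)·6 = 161/36
Expected profit = 161/36 − 10 = -199/36 ≈ -$5.53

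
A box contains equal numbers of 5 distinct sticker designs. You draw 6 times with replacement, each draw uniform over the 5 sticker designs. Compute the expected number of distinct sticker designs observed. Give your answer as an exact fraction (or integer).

Let Xⱼ=1 if type j appears at least once. P(Xⱼ=1) = 1 − ((5−1)/5)^6 = 11529/15625.
E[#distinct] = 5·11529/15625 = 11529/3125.

11529/3125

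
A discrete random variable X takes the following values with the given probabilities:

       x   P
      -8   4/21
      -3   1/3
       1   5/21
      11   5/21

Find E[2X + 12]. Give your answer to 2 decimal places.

12.67

E[2x+12] = (4/21)·(-4) + (1/3)·6 + (5/21)·14 + (5/21)·34
     = 38/3 ≈ 12.67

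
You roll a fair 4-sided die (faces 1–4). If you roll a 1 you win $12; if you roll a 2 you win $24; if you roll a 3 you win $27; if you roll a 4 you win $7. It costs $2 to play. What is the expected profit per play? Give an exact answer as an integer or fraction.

E[payout] = (1/4)·7 + (1/4)·12 + (1/4)·24 + (1/4)·27 = 35/2
Expected profit = 35/2 − 2 = 31/2

31/2 dollars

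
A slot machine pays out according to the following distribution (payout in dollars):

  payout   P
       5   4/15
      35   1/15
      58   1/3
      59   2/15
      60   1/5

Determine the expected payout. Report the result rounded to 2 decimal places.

E[X] = (4/15)·5 + (1/15)·35 + (1/3)·58 + (2/15)·59 + (1/5)·60
     = 643/15 ≈ 42.87

$42.87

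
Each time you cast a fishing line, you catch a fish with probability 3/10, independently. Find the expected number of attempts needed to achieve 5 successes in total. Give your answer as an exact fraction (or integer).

By linearity (sum of 5 independent geometric waits), E[trials] = 5/p = 5/(3/10) = 50/3.

50/3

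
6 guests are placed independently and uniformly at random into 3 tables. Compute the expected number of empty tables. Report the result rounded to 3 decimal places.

Let Xⱼ=1 if table j is empty. P(Xⱼ=1) = ((3-1)/3)^6 = 64/729.
By linearity, E[#empty] = 3·64/729 = 64/243.
≈ 0.263

0.263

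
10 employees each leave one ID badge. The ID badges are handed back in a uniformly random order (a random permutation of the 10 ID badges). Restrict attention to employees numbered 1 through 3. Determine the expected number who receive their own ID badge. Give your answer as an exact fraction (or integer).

Let Xᵢ = 1 if person i gets their own ID badge. For each i, P(Xᵢ=1) = 1/10.
By linearity of expectation, E[X₁+…+X_3] = 3·(1/10) = 3/10.

3/10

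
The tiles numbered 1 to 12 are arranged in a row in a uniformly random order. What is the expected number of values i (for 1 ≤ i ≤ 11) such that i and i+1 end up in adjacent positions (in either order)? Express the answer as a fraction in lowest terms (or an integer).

For each i ∈ {1,…,11}, let Xᵢ = 1 if i and i+1 are adjacent. P(Xᵢ=1) = 2·(12−1)!/12! = 2/12.
By linearity, E[ΣXᵢ] = (11)·(2/12) = 11/6.

11/6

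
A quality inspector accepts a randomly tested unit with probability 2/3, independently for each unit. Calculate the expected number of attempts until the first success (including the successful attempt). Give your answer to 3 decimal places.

1.500

For a geometric distribution, E[trials] = 1/p = 1/(2/3) = 3/2.
≈ 1.500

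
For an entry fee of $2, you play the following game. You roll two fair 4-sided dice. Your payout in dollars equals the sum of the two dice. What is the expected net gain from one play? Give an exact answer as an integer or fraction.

$3

Distribution of the sum of the two dice: 2 w.p. 1/16, 3 w.p. 1/8, 4 w.p. 3/16, 5 w.p. 1/4, 6 w.p. 3/16, 7 w.p. 1/8, …
E[payout] = (1/16)·2 + (1/8)·3 + (3/16)·4 + (1/4)·5 + (3/16)·6 + (1/8)·7 + (1/16)·8 = 5
Expected profit = 5 − 2 = 3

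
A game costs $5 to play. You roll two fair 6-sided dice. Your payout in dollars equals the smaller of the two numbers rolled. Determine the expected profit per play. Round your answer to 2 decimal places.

-$2.47

Distribution of the smaller of the two numbers rolled: 1 w.p. 11/36, 2 w.p. 1/4, 3 w.p. 7/36, 4 w.p. 5/36, 5 w.p. 1/12, 6 w.p. 1/36
E[payout] = (11/36)·1 + (1/4)·2 + (7/36)·3 + (5/36)·4 + (1/12)·5 + (1/36)·6 = 91/36
Expected profit = 91/36 − 5 = -89/36 ≈ -$2.47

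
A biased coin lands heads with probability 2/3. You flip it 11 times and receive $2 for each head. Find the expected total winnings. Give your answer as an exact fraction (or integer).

E[#heads] = 11·2/3 = 22/3 (linearity over flips).
E[winnings] = 2·22/3 = 44/3.

44/3 dollars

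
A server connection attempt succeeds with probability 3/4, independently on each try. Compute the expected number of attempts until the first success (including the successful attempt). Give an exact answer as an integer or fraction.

For a geometric distribution, E[trials] = 1/p = 1/(3/4) = 4/3.

4/3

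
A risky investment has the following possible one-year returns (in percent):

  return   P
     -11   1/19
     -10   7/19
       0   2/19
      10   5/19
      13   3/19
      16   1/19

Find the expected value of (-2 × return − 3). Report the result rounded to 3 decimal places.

-5.526

E[-2x-3] = (1/19)·19 + (7/19)·17 + (2/19)·(-3) + (5/19)·(-23) + (3/19)·(-29) + (1/19)·(-35)
     = -105/19 ≈ -5.526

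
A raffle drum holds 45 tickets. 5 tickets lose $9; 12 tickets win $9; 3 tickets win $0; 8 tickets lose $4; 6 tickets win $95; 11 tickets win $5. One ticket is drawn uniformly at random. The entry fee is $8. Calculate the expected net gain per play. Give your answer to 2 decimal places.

$6.58

E[payout] = (5/45)·(-9) + (12/45)·9 + (3/45)·0 + (8/45)·(-4) + (6/45)·95 + (11/45)·5 = 656/45
Expected profit = 656/45 − 8 = 296/45 ≈ $6.58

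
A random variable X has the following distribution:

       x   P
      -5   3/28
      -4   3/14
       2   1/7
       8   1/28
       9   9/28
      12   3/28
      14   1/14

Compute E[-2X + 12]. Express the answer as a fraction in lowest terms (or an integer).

23/7

E[-2x+12] = (3/28)·22 + (3/14)·20 + (1/7)·8 + (1/28)·(-4) + (9/28)·(-6) + (3/28)·(-12) + (1/14)·(-16)
     = 23/7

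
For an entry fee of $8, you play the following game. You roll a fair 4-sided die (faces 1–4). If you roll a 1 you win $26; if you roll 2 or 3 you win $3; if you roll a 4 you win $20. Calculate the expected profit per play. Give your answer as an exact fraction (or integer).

E[payout] = (1/2)·3 + (1/4)·20 + (1/4)·26 = 13
Expected profit = 13 − 8 = 5

$5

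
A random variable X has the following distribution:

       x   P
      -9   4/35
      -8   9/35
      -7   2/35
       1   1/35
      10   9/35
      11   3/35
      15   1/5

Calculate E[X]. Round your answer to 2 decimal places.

3.06

E[X] = (4/35)·(-9) + (9/35)·(-8) + (2/35)·(-7) + (1/35)·1 + (9/35)·10 + (3/35)·11 + (1/5)·15
     = 107/35 ≈ 3.06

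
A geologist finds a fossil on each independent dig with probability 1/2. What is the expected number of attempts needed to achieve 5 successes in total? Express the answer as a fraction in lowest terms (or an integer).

By linearity (sum of 5 independent geometric waits), E[trials] = 5/p = 5/(1/2) = 10.

10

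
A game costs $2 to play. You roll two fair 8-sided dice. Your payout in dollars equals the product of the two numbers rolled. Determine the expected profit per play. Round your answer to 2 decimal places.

$18.25

Distribution of the product of the two numbers rolled: 1 w.p. 1/64, 2 w.p. 1/32, 3 w.p. 1/32, 4 w.p. 3/64, 5 w.p. 1/32, 6 w.p. 1/16, …
E[payout] = (1/64)·1 + (1/32)·2 + (1/32)·3 + (3/64)·4 + (1/32)·5 + (1/16)·6 + (1/32)·7 + (1/16)·8 + (1/64)·9 + (1/32)·10 + (1/16)·12 + (1/32)·14 + (1/32)·15 + (3/64)·16 + (1/32)·18 + (1/32)·20 + (1/32)·21 + (1/16)·24 + (1/64)·25 + (1/32)·28 + (1/32)·30 + (1/32)·32 + (1/32)·35 + (1/64)·36 + (1/32)·40 + (1/32)·42 + (1/32)·48 + (1/64)·49 + (1/32)·56 + (1/64)·64 = 81/4
Expected profit = 81/4 − 2 = 73/4 ≈ $18.25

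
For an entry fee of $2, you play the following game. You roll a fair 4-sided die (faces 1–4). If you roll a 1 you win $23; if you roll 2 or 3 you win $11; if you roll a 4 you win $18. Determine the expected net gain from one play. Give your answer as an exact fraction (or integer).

55/4 dollars

E[payout] = (1/2)·11 + (1/4)·18 + (1/4)·23 = 63/4
Expected profit = 63/4 − 2 = 55/4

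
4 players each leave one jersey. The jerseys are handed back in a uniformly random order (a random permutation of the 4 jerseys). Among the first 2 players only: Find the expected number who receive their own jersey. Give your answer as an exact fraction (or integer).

Let Xᵢ = 1 if person i gets their own jersey. For each i, P(Xᵢ=1) = 1/4.
By linearity of expectation, E[X₁+…+X_2] = 2·(1/4) = 1/2.

1/2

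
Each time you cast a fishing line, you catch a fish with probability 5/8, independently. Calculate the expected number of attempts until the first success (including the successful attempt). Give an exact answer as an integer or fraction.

For a geometric distribution, E[trials] = 1/p = 1/(5/8) = 8/5.

8/5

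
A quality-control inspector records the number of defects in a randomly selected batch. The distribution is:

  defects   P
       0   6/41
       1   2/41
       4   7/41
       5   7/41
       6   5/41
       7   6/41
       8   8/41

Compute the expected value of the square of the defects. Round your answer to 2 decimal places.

E[X²] = (6/41)·0 + (2/41)·1 + (7/41)·16 + (7/41)·25 + (5/41)·36 + (6/41)·49 + (8/41)·64
     = 1275/41 ≈ 31.10

31.10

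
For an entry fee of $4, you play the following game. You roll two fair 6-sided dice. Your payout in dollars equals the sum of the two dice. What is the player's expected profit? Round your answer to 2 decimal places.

Distribution of the sum of the two dice: 2 w.p. 1/36, 3 w.p. 1/18, 4 w.p. 1/12, 5 w.p. 1/9, 6 w.p. 5/36, 7 w.p. 1/6, …
E[payout] = (1/36)·2 + (1/18)·3 + (1/12)·4 + (1/9)·5 + (5/36)·6 + (1/6)·7 + (5/36)·8 + (1/9)·9 + (1/12)·10 + (1/18)·11 + (1/36)·12 = 7
Expected profit = 7 − 4 = 3 ≈ $3.00

$3.00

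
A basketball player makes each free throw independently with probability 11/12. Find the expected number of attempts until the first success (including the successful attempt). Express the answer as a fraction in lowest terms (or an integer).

12/11

For a geometric distribution, E[trials] = 1/p = 1/(11/12) = 12/11.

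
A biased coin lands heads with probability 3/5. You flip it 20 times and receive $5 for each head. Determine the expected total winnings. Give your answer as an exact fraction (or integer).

E[#heads] = 20·3/5 = 12 (linearity over flips).
E[winnings] = 5·12 = 60.

$60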